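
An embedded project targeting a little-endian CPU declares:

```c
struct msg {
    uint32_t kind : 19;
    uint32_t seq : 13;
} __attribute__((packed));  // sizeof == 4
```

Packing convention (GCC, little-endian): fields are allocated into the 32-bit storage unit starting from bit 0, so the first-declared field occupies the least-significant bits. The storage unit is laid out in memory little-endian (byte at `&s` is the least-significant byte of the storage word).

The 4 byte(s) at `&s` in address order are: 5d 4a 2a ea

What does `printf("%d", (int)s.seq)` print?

[0]=0x5d [1]=0x4a [2]=0x2a [3]=0xea (little-endian) → word 0xea2a4a5d
kind [0+:19] = (word>>0) & 0x7ffff = 150109
seq [19+:13] = (word>>19) & 0x1fff = 7493  ←

7493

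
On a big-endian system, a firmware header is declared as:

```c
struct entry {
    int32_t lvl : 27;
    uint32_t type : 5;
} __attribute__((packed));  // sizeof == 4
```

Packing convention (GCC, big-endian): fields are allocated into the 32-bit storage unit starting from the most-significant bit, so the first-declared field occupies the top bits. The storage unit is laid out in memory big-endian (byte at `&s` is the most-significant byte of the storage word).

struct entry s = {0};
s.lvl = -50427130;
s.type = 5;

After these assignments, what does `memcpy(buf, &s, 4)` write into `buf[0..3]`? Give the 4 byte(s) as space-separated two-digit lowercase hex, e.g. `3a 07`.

lvl:27 = -50427130 → 0x4fe8b06 << 5 → word 0x9fd160c0
type:5 = 5 → 0x5 << 0 → word 0x9fd160c5
word = 0x9fd160c5 → big-endian bytes:
  [0]=0x9f  [1]=0xd1  [2]=0x60  [3]=0xc5

9f d1 60 c5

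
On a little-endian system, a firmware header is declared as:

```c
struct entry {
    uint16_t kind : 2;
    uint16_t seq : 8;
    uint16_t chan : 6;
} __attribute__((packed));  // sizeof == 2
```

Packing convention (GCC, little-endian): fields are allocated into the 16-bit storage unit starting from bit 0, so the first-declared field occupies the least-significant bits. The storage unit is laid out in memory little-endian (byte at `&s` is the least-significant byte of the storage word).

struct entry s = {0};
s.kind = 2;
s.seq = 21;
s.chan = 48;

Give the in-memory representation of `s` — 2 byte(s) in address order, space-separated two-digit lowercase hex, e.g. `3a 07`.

kind (2b) val=2 bits=0x2 at bit 0: 0x0002
seq (8b) val=21 bits=0x15 at bit 2: 0x0056
chan (6b) val=48 bits=0x30 at bit 10: 0xc056
word = 0xc056 → little-endian bytes:
  [0]=0x56  [1]=0xc0

56 c0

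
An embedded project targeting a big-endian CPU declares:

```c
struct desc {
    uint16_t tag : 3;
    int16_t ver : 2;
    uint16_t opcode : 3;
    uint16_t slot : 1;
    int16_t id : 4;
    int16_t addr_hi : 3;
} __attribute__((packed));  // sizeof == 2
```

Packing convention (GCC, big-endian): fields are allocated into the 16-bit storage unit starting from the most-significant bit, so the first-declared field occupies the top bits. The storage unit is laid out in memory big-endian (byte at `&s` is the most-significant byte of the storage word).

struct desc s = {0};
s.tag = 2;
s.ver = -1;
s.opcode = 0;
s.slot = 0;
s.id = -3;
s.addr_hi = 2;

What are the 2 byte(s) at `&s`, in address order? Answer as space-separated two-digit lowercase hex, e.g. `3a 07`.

tag (3b) val=2 bits=0x2 at bit 13: 0x4000
ver (2b) val=-1 bits=0x3 at bit 11: 0x5800
opcode (3b) val=0 bits=0x0 at bit 8: 0x5800
slot (1b) val=0 bits=0x0 at bit 7: 0x5800
id (4b) val=-3 bits=0xd at bit 3: 0x5868
addr_hi (3b) val=2 bits=0x2 at bit 0: 0x586a
word = 0x586a → big-endian bytes:
  [0]=0x58  [1]=0x6a

58 6a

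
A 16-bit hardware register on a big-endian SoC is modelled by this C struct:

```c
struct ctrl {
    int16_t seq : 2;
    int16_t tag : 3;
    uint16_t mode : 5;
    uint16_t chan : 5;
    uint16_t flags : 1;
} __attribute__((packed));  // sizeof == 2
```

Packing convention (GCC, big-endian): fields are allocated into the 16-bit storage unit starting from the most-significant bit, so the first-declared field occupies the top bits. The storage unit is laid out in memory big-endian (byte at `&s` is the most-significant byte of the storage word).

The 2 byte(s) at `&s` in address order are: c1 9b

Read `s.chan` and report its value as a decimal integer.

[0]=0xc1 [1]=0x9b (big-endian) → word 0xc19b
seq [14+:2] = (word>>14) & 0x3 = 3
tag [11+:3] = (word>>11) & 0x7 = 0
mode [6+:5] = (word>>6) & 0x1f = 6
chan [1+:5] = (word>>1) & 0x1f = 13  ←
flags [0+:1] = (word>>0) & 0x1 = 1

13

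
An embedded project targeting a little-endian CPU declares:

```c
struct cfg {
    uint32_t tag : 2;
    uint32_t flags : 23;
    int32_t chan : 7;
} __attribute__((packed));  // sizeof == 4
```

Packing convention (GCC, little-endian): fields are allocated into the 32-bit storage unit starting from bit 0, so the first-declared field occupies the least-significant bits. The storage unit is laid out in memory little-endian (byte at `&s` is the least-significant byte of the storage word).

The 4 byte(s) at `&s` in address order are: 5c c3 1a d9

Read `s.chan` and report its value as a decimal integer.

[0]=0x5c [1]=0xc3 [2]=0x1a [3]=0xd9 (little-endian) → word 0xd91ac35c
tag [0+:2] = (word>>0) & 0x3 = 0
flags [2+:23] = (word>>2) & 0x7fffff = 4632791
chan [25+:7] = (word>>25) & 0x7f = 108  ←
chan signed 7b, MSB=1: 108 - 128 = -20

-20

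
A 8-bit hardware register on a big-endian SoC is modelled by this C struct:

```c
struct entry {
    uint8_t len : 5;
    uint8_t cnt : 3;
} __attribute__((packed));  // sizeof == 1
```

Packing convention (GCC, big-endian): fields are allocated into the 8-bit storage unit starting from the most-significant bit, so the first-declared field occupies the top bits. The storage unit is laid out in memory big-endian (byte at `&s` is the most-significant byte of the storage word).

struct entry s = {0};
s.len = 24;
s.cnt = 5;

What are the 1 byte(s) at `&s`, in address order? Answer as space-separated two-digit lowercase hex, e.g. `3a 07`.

c5

len:5 = 24 → 0x18 << 3 → word 0xc0
cnt:3 = 5 → 0x5 << 0 → word 0xc5
word = 0xc5 → big-endian bytes:
  [0]=0xc5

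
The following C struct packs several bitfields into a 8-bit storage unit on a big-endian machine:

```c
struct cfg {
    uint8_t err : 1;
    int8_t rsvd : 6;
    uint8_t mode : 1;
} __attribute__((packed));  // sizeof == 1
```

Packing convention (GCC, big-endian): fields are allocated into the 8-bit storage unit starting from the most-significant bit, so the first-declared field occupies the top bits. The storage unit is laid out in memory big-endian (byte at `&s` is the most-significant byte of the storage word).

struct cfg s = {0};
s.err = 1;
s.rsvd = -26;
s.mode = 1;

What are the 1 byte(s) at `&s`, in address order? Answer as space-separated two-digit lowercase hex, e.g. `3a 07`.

cd

[7+:1] err=1 & 0x1 = 0x1; word=0x80
[1+:6] rsvd=-26 & 0x3f = 0x26; word=0xcc
[0+:1] mode=1 & 0x1 = 0x1; word=0xcd
word = 0xcd → big-endian bytes:
  [0]=0xcd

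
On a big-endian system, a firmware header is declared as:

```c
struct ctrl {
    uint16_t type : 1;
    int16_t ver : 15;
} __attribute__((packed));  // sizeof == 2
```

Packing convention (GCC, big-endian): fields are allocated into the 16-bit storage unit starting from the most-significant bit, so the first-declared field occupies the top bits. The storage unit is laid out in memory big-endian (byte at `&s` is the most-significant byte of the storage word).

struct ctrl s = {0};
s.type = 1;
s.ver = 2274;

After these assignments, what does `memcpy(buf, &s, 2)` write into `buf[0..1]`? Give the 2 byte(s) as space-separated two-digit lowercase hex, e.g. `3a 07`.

type:1 = 1 → 0x1 << 15 → word 0x8000
ver:15 = 2274 → 0x8e2 << 0 → word 0x88e2
word = 0x88e2 → big-endian bytes:
  [0]=0x88  [1]=0xe2

88 e2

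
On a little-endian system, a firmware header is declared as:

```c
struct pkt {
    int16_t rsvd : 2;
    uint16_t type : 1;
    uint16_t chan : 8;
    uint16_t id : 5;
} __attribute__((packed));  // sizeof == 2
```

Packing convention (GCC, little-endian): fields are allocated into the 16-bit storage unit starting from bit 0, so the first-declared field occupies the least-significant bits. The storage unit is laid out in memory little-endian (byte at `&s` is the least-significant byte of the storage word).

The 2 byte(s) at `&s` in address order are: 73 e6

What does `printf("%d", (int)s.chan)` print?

206

[0]=0x73 [1]=0xe6 (little-endian) → word 0xe673
rsvd:2 @ bit 0 → (0xe673>>0)&0x3 = 0x3
type:1 @ bit 2 → (0xe673>>2)&0x1 = 0x0
chan:8 @ bit 3 → (0xe673>>3)&0xff = 0xce  ←
id:5 @ bit 11 → (0xe673>>11)&0x1f = 0x1c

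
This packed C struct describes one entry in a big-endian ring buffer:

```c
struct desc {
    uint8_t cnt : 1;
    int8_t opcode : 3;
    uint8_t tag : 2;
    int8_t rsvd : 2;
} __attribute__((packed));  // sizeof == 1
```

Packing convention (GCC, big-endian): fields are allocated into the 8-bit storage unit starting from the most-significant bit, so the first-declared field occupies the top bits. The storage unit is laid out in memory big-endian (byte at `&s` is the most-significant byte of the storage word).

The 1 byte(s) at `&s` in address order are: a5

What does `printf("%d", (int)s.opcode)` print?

2

[0]=0xa5 (big-endian) → word 0xa5
cnt [7+:1] = (word>>7) & 0x1 = 1
opcode [4+:3] = (word>>4) & 0x7 = 2  ←
tag [2+:2] = (word>>2) & 0x3 = 1
rsvd [0+:2] = (word>>0) & 0x3 = 1
opcode signed 3b, MSB=0: value = 2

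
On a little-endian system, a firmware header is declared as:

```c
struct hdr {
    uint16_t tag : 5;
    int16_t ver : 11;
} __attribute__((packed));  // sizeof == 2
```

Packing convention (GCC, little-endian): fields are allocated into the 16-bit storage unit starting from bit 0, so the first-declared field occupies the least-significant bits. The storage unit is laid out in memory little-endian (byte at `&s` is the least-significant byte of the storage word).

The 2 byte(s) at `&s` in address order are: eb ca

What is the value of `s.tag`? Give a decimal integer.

[0]=0xeb [1]=0xca (little-endian) → word 0xcaeb
tag [0+:5] = (word>>0) & 0x1f = 11  ←
ver [5+:11] = (word>>5) & 0x7ff = 1623

11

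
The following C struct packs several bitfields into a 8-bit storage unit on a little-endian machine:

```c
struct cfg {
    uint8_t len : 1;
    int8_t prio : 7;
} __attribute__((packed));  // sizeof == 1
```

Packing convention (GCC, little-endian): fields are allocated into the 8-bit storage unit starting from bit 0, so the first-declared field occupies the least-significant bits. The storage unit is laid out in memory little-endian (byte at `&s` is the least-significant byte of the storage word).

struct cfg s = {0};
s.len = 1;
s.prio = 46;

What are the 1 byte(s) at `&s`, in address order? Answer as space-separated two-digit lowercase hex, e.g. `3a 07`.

len (1b) val=1 bits=0x1 at bit 0: 0x01
prio (7b) val=46 bits=0x2e at bit 1: 0x5d
word = 0x5d → little-endian bytes:
  [0]=0x5d

5d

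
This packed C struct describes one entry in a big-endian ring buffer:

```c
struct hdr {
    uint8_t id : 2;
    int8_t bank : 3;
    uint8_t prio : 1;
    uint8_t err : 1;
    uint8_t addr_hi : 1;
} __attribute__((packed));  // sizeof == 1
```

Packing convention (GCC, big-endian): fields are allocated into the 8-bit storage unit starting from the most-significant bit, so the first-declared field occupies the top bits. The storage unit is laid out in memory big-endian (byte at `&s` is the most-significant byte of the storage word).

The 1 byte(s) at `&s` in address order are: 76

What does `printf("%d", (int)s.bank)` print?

-2

[0]=0x76 (big-endian) → word 0x76
id:2 @ bit 6 → (0x76>>6)&0x3 = 0x1
bank:3 @ bit 3 → (0x76>>3)&0x7 = 0x6  ←
prio:1 @ bit 2 → (0x76>>2)&0x1 = 0x1
err:1 @ bit 1 → (0x76>>1)&0x1 = 0x1
addr_hi:1 @ bit 0 → (0x76>>0)&0x1 = 0x0
bank signed 3b, MSB=1: 6 - 8 = -2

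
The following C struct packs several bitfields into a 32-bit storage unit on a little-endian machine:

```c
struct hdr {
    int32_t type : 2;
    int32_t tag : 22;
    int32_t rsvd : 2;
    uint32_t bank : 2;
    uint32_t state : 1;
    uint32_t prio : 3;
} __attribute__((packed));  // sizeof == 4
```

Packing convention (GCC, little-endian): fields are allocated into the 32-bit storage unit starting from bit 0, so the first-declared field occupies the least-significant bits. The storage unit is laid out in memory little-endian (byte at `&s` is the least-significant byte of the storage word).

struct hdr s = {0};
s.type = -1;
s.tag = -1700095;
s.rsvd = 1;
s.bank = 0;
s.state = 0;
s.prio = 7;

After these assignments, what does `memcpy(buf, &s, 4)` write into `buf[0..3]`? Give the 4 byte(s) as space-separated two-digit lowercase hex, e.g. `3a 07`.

07 3c 98 e1

[0+:2] type=-1 & 0x3 = 0x3; word=0x00000003
[2+:22] tag=-1700095 & 0x3fffff = 0x260f01; word=0x00983c07
[24+:2] rsvd=1 & 0x3 = 0x1; word=0x01983c07
[26+:2] bank=0 & 0x3 = 0x0; word=0x01983c07
[28+:1] state=0 & 0x1 = 0x0; word=0x01983c07
[29+:3] prio=7 & 0x7 = 0x7; word=0xe1983c07
word = 0xe1983c07 → little-endian bytes:
  [0]=0x07  [1]=0x3c  [2]=0x98  [3]=0xe1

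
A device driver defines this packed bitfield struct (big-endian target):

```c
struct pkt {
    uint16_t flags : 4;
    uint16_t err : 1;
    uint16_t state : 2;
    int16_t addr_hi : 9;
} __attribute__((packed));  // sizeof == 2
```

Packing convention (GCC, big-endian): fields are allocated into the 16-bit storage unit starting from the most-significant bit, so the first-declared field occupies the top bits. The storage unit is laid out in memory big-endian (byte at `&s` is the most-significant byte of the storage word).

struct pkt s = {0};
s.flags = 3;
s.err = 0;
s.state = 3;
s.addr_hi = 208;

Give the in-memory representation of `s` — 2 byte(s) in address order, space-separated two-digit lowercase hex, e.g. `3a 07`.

flags:4 = 3 → 0x3 << 12 → word 0x3000
err:1 = 0 → 0x0 << 11 → word 0x3000
state:2 = 3 → 0x3 << 9 → word 0x3600
addr_hi:9 = 208 → 0xd0 << 0 → word 0x36d0
word = 0x36d0 → big-endian bytes:
  [0]=0x36  [1]=0xd0

36 d0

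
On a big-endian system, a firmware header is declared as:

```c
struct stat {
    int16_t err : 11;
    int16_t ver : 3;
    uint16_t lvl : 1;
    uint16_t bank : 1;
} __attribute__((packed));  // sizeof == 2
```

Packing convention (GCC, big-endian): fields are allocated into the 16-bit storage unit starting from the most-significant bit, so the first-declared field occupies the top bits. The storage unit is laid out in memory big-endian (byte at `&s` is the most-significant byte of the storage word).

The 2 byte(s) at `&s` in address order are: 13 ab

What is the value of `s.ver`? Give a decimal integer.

2

[0]=0x13 [1]=0xab (big-endian) → word 0x13ab
err:11 @ bit 5 → (0x13ab>>5)&0x7ff = 0x9d
ver:3 @ bit 2 → (0x13ab>>2)&0x7 = 0x2  ←
lvl:1 @ bit 1 → (0x13ab>>1)&0x1 = 0x1
bank:1 @ bit 0 → (0x13ab>>0)&0x1 = 0x1
ver signed 3b, MSB=0: value = 2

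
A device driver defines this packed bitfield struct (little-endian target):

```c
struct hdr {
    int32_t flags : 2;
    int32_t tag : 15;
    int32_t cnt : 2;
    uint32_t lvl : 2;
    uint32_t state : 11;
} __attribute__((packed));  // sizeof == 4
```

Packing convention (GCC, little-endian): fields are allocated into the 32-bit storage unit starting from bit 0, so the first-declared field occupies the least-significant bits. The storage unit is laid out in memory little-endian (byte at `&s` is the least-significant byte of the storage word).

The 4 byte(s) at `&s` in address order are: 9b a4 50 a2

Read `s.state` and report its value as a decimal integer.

1298

[0]=0x9b [1]=0xa4 [2]=0x50 [3]=0xa2 (little-endian) → word 0xa250a49b
flags [0+:2] = (word>>0) & 0x3 = 3
tag [2+:15] = (word>>2) & 0x7fff = 10534
cnt [17+:2] = (word>>17) & 0x3 = 0
lvl [19+:2] = (word>>19) & 0x3 = 2
state [21+:11] = (word>>21) & 0x7ff = 1298  ←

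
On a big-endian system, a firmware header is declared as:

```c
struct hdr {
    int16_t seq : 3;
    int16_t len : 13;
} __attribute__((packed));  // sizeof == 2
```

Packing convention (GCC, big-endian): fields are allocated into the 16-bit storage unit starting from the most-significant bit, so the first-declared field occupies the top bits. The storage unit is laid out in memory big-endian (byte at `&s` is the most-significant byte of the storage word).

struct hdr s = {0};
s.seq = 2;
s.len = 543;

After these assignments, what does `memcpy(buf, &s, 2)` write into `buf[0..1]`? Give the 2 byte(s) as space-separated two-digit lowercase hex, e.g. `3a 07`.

42 1f

seq (3b) val=2 bits=0x2 at bit 13: 0x4000
len (13b) val=543 bits=0x21f at bit 0: 0x421f
word = 0x421f → big-endian bytes:
  [0]=0x42  [1]=0x1f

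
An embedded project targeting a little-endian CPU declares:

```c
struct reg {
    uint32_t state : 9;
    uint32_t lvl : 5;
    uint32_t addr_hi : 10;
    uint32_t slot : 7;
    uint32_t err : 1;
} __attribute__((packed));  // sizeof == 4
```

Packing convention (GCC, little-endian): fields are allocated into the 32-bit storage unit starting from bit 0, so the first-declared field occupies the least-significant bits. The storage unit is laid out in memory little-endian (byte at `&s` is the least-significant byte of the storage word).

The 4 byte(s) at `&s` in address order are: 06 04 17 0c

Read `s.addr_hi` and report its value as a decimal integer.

[0]=0x06 [1]=0x04 [2]=0x17 [3]=0x0c (little-endian) → word 0x0c170406
state:9 @ bit 0 → (0x0c170406>>0)&0x1ff = 0x6
lvl:5 @ bit 9 → (0x0c170406>>9)&0x1f = 0x2
addr_hi:10 @ bit 14 → (0x0c170406>>14)&0x3ff = 0x5c  ←
slot:7 @ bit 24 → (0x0c170406>>24)&0x7f = 0xc
err:1 @ bit 31 → (0x0c170406>>31)&0x1 = 0x0

92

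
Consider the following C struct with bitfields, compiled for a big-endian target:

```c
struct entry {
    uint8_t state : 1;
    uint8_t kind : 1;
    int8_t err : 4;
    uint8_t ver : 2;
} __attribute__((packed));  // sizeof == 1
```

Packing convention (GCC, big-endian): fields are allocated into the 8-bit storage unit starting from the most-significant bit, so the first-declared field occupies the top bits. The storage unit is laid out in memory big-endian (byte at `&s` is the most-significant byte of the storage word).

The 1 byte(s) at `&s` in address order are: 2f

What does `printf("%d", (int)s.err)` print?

-5

[0]=0x2f (big-endian) → word 0x2f
state [7+:1] = (word>>7) & 0x1 = 0
kind [6+:1] = (word>>6) & 0x1 = 0
err [2+:4] = (word>>2) & 0xf = 11  ←
ver [0+:2] = (word>>0) & 0x3 = 3
err signed 4b, MSB=1: 11 - 16 = -5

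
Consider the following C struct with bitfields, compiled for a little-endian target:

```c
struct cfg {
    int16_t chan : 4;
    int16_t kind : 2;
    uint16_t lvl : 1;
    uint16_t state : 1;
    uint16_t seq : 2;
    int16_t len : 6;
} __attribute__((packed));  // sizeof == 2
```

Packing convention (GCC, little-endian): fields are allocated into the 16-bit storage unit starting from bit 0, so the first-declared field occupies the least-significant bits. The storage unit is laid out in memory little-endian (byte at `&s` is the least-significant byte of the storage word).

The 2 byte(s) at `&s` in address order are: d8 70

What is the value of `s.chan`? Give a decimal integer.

[0]=0xd8 [1]=0x70 (little-endian) → word 0x70d8
chan [0+:4] = (word>>0) & 0xf = 8  ←
kind [4+:2] = (word>>4) & 0x3 = 1
lvl [6+:1] = (word>>6) & 0x1 = 1
state [7+:1] = (word>>7) & 0x1 = 1
seq [8+:2] = (word>>8) & 0x3 = 0
len [10+:6] = (word>>10) & 0x3f = 28
chan signed 4b, MSB=1: 8 - 16 = -8

-8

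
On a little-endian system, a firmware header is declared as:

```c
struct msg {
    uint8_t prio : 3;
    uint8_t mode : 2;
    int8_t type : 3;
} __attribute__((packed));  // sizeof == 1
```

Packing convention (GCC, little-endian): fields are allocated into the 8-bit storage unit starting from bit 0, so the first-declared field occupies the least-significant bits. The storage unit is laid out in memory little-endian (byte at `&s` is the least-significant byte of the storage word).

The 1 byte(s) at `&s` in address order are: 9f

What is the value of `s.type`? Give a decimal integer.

[0]=0x9f (little-endian) → word 0x9f
prio:3 @ bit 0 → (0x9f>>0)&0x7 = 0x7
mode:2 @ bit 3 → (0x9f>>3)&0x3 = 0x3
type:3 @ bit 5 → (0x9f>>5)&0x7 = 0x4  ←
type signed 3b, MSB=1: 4 - 8 = -4

-4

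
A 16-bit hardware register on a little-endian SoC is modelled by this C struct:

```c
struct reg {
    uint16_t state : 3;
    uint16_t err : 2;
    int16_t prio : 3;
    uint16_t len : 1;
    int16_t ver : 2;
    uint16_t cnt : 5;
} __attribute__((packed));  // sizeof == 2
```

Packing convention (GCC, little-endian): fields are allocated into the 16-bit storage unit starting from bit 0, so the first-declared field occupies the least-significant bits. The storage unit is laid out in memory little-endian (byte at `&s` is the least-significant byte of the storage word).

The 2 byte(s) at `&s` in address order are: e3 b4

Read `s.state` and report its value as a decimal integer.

[0]=0xe3 [1]=0xb4 (little-endian) → word 0xb4e3
state [0+:3] = (word>>0) & 0x7 = 3  ←
err [3+:2] = (word>>3) & 0x3 = 0
prio [5+:3] = (word>>5) & 0x7 = 7
len [8+:1] = (word>>8) & 0x1 = 0
ver [9+:2] = (word>>9) & 0x3 = 2
cnt [11+:5] = (word>>11) & 0x1f = 22

3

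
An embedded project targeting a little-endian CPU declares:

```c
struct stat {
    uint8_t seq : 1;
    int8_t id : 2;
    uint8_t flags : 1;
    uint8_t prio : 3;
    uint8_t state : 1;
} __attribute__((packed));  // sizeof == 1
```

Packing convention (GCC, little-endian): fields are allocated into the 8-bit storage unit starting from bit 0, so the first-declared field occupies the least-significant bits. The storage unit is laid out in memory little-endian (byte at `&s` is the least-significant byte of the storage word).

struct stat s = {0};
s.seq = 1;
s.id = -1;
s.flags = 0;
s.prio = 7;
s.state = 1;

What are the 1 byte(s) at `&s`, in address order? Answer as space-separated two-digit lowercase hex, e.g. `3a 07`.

[0+:1] seq=1 & 0x1 = 0x1; word=0x01
[1+:2] id=-1 & 0x3 = 0x3; word=0x07
[3+:1] flags=0 & 0x1 = 0x0; word=0x07
[4+:3] prio=7 & 0x7 = 0x7; word=0x77
[7+:1] state=1 & 0x1 = 0x1; word=0xf7
word = 0xf7 → little-endian bytes:
  [0]=0xf7

f7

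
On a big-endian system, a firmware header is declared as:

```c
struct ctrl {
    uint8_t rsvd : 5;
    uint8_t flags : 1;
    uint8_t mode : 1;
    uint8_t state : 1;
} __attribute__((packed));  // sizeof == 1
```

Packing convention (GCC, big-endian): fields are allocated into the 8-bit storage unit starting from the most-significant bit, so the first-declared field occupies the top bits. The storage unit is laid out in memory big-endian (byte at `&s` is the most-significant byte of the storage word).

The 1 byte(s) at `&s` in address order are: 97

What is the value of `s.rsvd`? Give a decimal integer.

[0]=0x97 (big-endian) → word 0x97
rsvd [3+:5] = (word>>3) & 0x1f = 18  ←
flags [2+:1] = (word>>2) & 0x1 = 1
mode [1+:1] = (word>>1) & 0x1 = 1
state [0+:1] = (word>>0) & 0x1 = 1

18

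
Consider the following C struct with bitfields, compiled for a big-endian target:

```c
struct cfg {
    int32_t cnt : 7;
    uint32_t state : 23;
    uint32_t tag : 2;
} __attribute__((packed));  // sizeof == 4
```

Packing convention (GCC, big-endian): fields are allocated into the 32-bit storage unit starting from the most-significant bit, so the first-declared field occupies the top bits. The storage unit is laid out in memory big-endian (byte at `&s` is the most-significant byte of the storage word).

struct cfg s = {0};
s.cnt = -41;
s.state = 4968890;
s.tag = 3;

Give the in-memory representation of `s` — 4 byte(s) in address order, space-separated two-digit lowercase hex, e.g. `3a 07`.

af 2f 46 eb

cnt:7 = -41 → 0x57 << 25 → word 0xae000000
state:23 = 4968890 → 0x4bd1ba << 2 → word 0xaf2f46e8
tag:2 = 3 → 0x3 << 0 → word 0xaf2f46eb
word = 0xaf2f46eb → big-endian bytes:
  [0]=0xaf  [1]=0x2f  [2]=0x46  [3]=0xeb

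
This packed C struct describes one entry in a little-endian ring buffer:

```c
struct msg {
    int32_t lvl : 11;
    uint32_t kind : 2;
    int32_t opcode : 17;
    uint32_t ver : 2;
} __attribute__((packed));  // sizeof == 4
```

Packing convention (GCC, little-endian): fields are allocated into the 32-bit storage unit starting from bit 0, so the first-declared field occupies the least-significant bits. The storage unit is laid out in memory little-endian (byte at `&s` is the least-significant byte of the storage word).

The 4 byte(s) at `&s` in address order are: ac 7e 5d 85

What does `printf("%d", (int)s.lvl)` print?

[0]=0xac [1]=0x7e [2]=0x5d [3]=0x85 (little-endian) → word 0x855d7eac
lvl [0+:11] = (word>>0) & 0x7ff = 1708  ←
kind [11+:2] = (word>>11) & 0x3 = 3
opcode [13+:17] = (word>>13) & 0x1ffff = 10987
ver [30+:2] = (word>>30) & 0x3 = 2
lvl signed 11b, MSB=1: 1708 - 2048 = -340

-340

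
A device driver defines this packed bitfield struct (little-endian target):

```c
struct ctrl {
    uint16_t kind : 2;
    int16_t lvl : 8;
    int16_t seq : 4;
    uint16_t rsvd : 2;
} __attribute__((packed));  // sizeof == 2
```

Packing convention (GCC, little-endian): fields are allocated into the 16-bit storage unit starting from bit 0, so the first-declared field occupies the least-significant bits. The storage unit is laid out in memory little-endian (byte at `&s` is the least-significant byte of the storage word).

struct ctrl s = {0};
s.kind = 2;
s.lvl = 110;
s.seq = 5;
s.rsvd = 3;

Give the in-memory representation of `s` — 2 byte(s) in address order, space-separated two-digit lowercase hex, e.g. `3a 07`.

ba d5

[0+:2] kind=2 & 0x3 = 0x2; word=0x0002
[2+:8] lvl=110 & 0xff = 0x6e; word=0x01ba
[10+:4] seq=5 & 0xf = 0x5; word=0x15ba
[14+:2] rsvd=3 & 0x3 = 0x3; word=0xd5ba
word = 0xd5ba → little-endian bytes:
  [0]=0xba  [1]=0xd5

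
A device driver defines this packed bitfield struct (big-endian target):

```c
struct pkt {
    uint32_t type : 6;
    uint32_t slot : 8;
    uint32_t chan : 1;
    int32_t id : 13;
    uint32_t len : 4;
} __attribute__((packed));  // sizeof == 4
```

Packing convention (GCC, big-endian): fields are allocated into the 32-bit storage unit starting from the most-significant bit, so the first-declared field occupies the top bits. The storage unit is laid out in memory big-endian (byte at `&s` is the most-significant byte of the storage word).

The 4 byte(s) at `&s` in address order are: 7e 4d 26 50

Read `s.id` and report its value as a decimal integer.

[0]=0x7e [1]=0x4d [2]=0x26 [3]=0x50 (big-endian) → word 0x7e4d2650
type [26+:6] = (word>>26) & 0x3f = 31
slot [18+:8] = (word>>18) & 0xff = 147
chan [17+:1] = (word>>17) & 0x1 = 0
id [4+:13] = (word>>4) & 0x1fff = 4709  ←
len [0+:4] = (word>>0) & 0xf = 0
id signed 13b, MSB=1: 4709 - 8192 = -3483

-3483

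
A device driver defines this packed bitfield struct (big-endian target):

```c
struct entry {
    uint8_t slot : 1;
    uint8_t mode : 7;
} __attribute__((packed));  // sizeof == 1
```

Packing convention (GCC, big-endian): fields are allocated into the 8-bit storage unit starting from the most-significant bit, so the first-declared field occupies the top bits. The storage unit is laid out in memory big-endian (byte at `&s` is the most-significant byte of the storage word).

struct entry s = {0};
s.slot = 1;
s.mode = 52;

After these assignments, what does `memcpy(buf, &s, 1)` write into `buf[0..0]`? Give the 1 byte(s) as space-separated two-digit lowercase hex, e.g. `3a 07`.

b4

[7+:1] slot=1 & 0x1 = 0x1; word=0x80
[0+:7] mode=52 & 0x7f = 0x34; word=0xb4
word = 0xb4 → big-endian bytes:
  [0]=0xb4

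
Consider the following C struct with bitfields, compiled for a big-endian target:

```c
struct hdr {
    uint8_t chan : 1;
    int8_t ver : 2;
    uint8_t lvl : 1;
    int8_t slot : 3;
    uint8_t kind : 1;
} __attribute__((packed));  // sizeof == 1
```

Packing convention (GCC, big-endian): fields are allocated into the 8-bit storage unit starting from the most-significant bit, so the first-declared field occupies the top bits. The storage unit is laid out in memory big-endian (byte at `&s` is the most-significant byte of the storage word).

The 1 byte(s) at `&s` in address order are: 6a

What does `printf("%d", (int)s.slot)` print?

-3

[0]=0x6a (big-endian) → word 0x6a
chan:1 @ bit 7 → (0x6a>>7)&0x1 = 0x0
ver:2 @ bit 5 → (0x6a>>5)&0x3 = 0x3
lvl:1 @ bit 4 → (0x6a>>4)&0x1 = 0x0
slot:3 @ bit 1 → (0x6a>>1)&0x7 = 0x5  ←
kind:1 @ bit 0 → (0x6a>>0)&0x1 = 0x0
slot signed 3b, MSB=1: 5 - 8 = -3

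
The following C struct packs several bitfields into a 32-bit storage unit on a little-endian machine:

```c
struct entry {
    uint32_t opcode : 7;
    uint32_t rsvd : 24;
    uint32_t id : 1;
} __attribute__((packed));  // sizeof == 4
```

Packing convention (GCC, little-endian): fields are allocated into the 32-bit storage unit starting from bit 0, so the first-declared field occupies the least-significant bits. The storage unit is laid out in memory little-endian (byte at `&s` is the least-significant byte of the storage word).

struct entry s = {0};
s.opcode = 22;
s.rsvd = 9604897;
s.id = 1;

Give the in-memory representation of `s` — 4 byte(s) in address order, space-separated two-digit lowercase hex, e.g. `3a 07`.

96 90 47 c9

opcode (7b) val=22 bits=0x16 at bit 0: 0x00000016
rsvd (24b) val=9604897 bits=0x928f21 at bit 7: 0x49479096
id (1b) val=1 bits=0x1 at bit 31: 0xc9479096
word = 0xc9479096 → little-endian bytes:
  [0]=0x96  [1]=0x90  [2]=0x47  [3]=0xc9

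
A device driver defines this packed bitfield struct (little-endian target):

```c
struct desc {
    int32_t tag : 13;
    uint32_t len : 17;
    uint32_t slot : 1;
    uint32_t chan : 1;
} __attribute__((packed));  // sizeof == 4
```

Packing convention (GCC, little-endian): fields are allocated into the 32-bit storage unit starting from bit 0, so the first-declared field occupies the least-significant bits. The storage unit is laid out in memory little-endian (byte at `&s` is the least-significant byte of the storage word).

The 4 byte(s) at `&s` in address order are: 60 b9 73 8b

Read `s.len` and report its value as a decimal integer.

23453

[0]=0x60 [1]=0xb9 [2]=0x73 [3]=0x8b (little-endian) → word 0x8b73b960
tag:13 @ bit 0 → (0x8b73b960>>0)&0x1fff = 0x1960
len:17 @ bit 13 → (0x8b73b960>>13)&0x1ffff = 0x5b9d  ←
slot:1 @ bit 30 → (0x8b73b960>>30)&0x1 = 0x0
chan:1 @ bit 31 → (0x8b73b960>>31)&0x1 = 0x1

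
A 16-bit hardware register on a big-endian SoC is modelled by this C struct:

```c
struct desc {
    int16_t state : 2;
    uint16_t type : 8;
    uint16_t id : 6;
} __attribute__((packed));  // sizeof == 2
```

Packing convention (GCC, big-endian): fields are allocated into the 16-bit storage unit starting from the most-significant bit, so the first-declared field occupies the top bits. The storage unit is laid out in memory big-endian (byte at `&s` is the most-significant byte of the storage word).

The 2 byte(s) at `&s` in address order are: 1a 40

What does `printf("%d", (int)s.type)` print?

105

[0]=0x1a [1]=0x40 (big-endian) → word 0x1a40
state [14+:2] = (word>>14) & 0x3 = 0
type [6+:8] = (word>>6) & 0xff = 105  ←
id [0+:6] = (word>>0) & 0x3f = 0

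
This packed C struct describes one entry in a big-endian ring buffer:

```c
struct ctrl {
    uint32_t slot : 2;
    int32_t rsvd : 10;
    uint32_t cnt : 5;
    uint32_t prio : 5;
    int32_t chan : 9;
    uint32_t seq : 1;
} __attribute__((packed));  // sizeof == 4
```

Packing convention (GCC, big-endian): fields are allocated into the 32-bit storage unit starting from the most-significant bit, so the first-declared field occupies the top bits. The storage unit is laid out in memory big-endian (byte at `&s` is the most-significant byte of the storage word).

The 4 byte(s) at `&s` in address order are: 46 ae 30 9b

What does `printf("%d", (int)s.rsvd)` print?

106

[0]=0x46 [1]=0xae [2]=0x30 [3]=0x9b (big-endian) → word 0x46ae309b
slot:2 @ bit 30 → (0x46ae309b>>30)&0x3 = 0x1
rsvd:10 @ bit 20 → (0x46ae309b>>20)&0x3ff = 0x6a  ←
cnt:5 @ bit 15 → (0x46ae309b>>15)&0x1f = 0x1c
prio:5 @ bit 10 → (0x46ae309b>>10)&0x1f = 0xc
chan:9 @ bit 1 → (0x46ae309b>>1)&0x1ff = 0x4d
seq:1 @ bit 0 → (0x46ae309b>>0)&0x1 = 0x1
rsvd signed 10b, MSB=0: value = 106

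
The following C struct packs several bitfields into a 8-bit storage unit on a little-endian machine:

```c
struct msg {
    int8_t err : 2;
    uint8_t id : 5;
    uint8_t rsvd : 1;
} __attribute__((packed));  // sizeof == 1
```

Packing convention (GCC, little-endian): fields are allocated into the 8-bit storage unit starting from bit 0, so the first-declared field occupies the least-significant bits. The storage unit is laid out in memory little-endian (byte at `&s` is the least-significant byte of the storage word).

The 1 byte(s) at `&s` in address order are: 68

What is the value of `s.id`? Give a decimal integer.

26

[0]=0x68 (little-endian) → word 0x68
err [0+:2] = (word>>0) & 0x3 = 0
id [2+:5] = (word>>2) & 0x1f = 26  ←
rsvd [7+:1] = (word>>7) & 0x1 = 0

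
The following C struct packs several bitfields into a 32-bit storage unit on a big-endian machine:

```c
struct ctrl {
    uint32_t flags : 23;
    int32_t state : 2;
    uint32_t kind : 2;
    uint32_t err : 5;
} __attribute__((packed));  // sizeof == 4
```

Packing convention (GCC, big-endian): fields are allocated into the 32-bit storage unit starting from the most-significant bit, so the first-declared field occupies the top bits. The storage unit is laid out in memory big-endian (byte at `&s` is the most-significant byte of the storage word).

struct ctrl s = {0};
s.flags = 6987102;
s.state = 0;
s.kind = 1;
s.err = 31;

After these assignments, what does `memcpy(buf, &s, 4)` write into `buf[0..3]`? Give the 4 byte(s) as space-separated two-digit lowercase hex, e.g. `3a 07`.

d5 3a bc 3f

flags:23 = 6987102 → 0x6a9d5e << 9 → word 0xd53abc00
state:2 = 0 → 0x0 << 7 → word 0xd53abc00
kind:2 = 1 → 0x1 << 5 → word 0xd53abc20
err:5 = 31 → 0x1f << 0 → word 0xd53abc3f
word = 0xd53abc3f → big-endian bytes:
  [0]=0xd5  [1]=0x3a  [2]=0xbc  [3]=0x3f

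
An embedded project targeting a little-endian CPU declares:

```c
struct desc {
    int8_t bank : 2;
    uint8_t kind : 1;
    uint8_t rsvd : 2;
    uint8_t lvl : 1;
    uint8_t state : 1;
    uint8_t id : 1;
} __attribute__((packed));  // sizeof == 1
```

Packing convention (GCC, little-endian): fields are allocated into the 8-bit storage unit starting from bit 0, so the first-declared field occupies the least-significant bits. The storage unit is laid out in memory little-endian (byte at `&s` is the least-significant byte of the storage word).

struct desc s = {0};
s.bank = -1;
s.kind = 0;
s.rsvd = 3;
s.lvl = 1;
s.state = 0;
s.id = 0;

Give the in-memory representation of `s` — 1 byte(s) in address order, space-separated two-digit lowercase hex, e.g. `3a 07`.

bank:2 = -1 → 0x3 << 0 → word 0x03
kind:1 = 0 → 0x0 << 2 → word 0x03
rsvd:2 = 3 → 0x3 << 3 → word 0x1b
lvl:1 = 1 → 0x1 << 5 → word 0x3b
state:1 = 0 → 0x0 << 6 → word 0x3b
id:1 = 0 → 0x0 << 7 → word 0x3b
word = 0x3b → little-endian bytes:
  [0]=0x3b

3b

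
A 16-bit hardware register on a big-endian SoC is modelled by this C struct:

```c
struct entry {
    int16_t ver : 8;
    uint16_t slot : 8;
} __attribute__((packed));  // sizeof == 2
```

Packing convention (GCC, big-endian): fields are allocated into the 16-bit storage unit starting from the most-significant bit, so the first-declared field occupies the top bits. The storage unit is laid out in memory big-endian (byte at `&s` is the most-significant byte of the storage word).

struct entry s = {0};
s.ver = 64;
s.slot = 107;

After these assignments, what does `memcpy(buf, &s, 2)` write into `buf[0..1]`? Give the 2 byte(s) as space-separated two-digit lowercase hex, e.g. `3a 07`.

ver:8 = 64 → 0x40 << 8 → word 0x4000
slot:8 = 107 → 0x6b << 0 → word 0x406b
word = 0x406b → big-endian bytes:
  [0]=0x40  [1]=0x6b

40 6b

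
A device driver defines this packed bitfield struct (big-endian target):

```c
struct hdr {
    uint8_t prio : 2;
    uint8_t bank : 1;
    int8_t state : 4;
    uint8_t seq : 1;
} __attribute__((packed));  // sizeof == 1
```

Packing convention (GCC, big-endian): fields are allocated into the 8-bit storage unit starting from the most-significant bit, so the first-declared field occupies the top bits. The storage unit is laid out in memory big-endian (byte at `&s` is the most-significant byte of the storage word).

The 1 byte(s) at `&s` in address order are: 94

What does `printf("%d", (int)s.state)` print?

[0]=0x94 (big-endian) → word 0x94
prio [6+:2] = (word>>6) & 0x3 = 2
bank [5+:1] = (word>>5) & 0x1 = 0
state [1+:4] = (word>>1) & 0xf = 10  ←
seq [0+:1] = (word>>0) & 0x1 = 0
state signed 4b, MSB=1: 10 - 16 = -6

-6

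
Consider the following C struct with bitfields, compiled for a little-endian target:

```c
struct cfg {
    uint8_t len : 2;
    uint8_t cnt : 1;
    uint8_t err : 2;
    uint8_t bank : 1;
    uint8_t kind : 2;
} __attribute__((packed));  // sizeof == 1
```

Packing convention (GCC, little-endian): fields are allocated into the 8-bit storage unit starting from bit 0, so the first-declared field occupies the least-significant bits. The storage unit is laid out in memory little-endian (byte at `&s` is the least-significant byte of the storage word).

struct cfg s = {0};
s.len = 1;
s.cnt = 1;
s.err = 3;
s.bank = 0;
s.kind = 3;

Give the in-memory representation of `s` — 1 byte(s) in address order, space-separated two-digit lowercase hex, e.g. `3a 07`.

dd

len:2 = 1 → 0x1 << 0 → word 0x01
cnt:1 = 1 → 0x1 << 2 → word 0x05
err:2 = 3 → 0x3 << 3 → word 0x1d
bank:1 = 0 → 0x0 << 5 → word 0x1d
kind:2 = 3 → 0x3 << 6 → word 0xdd
word = 0xdd → little-endian bytes:
  [0]=0xdd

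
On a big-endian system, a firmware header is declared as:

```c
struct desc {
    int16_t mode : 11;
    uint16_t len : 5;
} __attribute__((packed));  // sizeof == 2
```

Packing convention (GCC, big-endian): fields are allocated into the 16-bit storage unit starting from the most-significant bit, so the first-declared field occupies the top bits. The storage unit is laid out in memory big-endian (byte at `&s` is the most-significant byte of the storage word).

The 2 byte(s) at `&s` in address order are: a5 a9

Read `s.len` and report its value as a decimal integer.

9

[0]=0xa5 [1]=0xa9 (big-endian) → word 0xa5a9
mode:11 @ bit 5 → (0xa5a9>>5)&0x7ff = 0x52d
len:5 @ bit 0 → (0xa5a9>>0)&0x1f = 0x9  ←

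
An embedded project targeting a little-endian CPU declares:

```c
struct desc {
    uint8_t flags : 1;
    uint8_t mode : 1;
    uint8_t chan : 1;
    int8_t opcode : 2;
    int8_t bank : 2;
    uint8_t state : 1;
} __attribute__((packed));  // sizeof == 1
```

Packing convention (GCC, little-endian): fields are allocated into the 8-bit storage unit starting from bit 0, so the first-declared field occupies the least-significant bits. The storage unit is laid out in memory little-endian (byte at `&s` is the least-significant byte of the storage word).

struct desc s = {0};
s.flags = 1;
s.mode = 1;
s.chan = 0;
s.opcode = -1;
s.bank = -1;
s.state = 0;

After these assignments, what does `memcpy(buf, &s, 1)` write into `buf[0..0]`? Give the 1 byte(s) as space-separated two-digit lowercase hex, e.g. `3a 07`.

7b

[0+:1] flags=1 & 0x1 = 0x1; word=0x01
[1+:1] mode=1 & 0x1 = 0x1; word=0x03
[2+:1] chan=0 & 0x1 = 0x0; word=0x03
[3+:2] opcode=-1 & 0x3 = 0x3; word=0x1b
[5+:2] bank=-1 & 0x3 = 0x3; word=0x7b
[7+:1] state=0 & 0x1 = 0x0; word=0x7b
word = 0x7b → little-endian bytes:
  [0]=0x7b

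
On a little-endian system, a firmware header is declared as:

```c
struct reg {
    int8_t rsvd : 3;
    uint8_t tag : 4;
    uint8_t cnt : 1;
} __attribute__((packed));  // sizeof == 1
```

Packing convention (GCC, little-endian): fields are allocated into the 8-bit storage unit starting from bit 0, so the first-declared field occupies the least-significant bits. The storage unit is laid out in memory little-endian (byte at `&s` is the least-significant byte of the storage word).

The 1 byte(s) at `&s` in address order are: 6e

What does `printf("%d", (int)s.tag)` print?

13

[0]=0x6e (little-endian) → word 0x6e
rsvd:3 @ bit 0 → (0x6e>>0)&0x7 = 0x6
tag:4 @ bit 3 → (0x6e>>3)&0xf = 0xd  ←
cnt:1 @ bit 7 → (0x6e>>7)&0x1 = 0x0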